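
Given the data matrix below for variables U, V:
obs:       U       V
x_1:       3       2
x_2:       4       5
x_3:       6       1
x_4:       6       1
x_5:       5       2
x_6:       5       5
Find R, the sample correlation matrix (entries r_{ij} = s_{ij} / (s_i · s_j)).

Step 1 — column means:
  mean(U) = (3 + 4 + 6 + 6 + 5 + 5) / 6 = 29/6 = 4.8333
  mean(V) = (2 + 5 + 1 + 1 + 2 + 5) / 6 = 16/6 = 2.6667

Step 2 — sample variances and covariances s[i,j] = (1/(n-1)) · Σ_k (x_{k,i} - mean_i) · (x_{k,j} - mean_j), with n-1 = 5:
  s[U,U] = ((-1.8333)·(-1.8333) + (-0.8333)·(-0.8333) + (1.1667)·(1.1667) + (1.1667)·(1.1667) + (0.1667)·(0.1667) + (0.1667)·(0.1667)) / 5 = 6.8333/5 = 1.3667
  s[U,V] = ((-1.8333)·(-0.6667) + (-0.8333)·(2.3333) + (1.1667)·(-1.6667) + (1.1667)·(-1.6667) + (0.1667)·(-0.6667) + (0.1667)·(2.3333)) / 5 = -4.3333/5 = -0.8667
  s[V,V] = ((-0.6667)·(-0.6667) + (2.3333)·(2.3333) + (-1.6667)·(-1.6667) + (-1.6667)·(-1.6667) + (-0.6667)·(-0.6667) + (2.3333)·(2.3333)) / 5 = 17.3333/5 = 3.4667
  Sample standard deviations s_i = √(s[i,i]):
  s(U) = √(1.3667) = 1.169
  s(V) = √(3.4667) = 1.8619

Step 3 — r_{ij} = s_{ij} / (s_i · s_j):
  r[U,U] = 1 (diagonal).
  r[U,V] = -0.8667 / (1.169 · 1.8619) = -0.8667 / 2.1766 = -0.3982
  r[V,V] = 1 (diagonal).

R is symmetric with unit diagonal. Assembling:

R = [[1, -0.3982],
 [-0.3982, 1]]


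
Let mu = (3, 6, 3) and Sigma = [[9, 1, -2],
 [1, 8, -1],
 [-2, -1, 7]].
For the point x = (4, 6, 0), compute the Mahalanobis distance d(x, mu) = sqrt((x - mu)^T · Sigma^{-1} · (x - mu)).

Step 1 — centre the observation: (x - mu) = (1, 0, -3).

Step 2 — invert Sigma (cofactor / det for 3×3, or solve directly):
  Sigma^{-1} = [[0.1196, -0.0109, 0.0326],
 [-0.0109, 0.1283, 0.0152],
 [0.0326, 0.0152, 0.1543]].

Step 3 — form the quadratic (x - mu)^T · Sigma^{-1} · (x - mu):
  Sigma^{-1} · (x - mu) = (0.0217, -0.0565, -0.4304).
  (x - mu)^T · [Sigma^{-1} · (x - mu)] = (1)·(0.0217) + (0)·(-0.0565) + (-3)·(-0.4304) = 1.313.

Step 4 — take square root: d = √(1.313) ≈ 1.1459.

d(x, mu) = √(1.313) ≈ 1.1459


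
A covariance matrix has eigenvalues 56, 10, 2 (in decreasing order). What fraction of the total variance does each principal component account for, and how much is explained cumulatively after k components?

Step 1 — total variance = trace(Sigma) = Σ λ_i = 56 + 10 + 2 = 68.

Step 2 — fraction explained by component i = λ_i / Σ λ:
  PC1: 56/68 = 0.8235
  PC2: 10/68 = 0.1471
  PC3: 2/68 = 0.0294

Step 3 — cumulative fraction after k components = (λ_1 + ... + λ_k) / Σ λ:
  k = 1: 56/68 = 0.8235
  k = 2: (56 + 10)/68 = 66/68 = 0.9706
  k = 3: (56 + 10 + 2)/68 = 68/68 = 1

Summary (fraction, with percent):

explained: PC1 0.8235 (82.35%), PC2 0.1471 (14.71%), PC3 0.0294 (2.94%);  cumulative: 0.8235, 0.9706, 1


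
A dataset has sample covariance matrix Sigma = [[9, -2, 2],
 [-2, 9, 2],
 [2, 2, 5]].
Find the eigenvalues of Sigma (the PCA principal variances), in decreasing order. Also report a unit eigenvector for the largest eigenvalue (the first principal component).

Step 1 — characteristic polynomial p(λ) = det(λI - Sigma) = λ³ - tr·λ² + c_1·λ - det, where tr = trace, c_1 = sum of the principal 2×2 minors, det = det(Sigma):
  tr = 9 + 9 + 5 = 23,
  c_1 = (9·9 - (-2)²) + (9·5 - (2)²) + (9·5 - (2)²) = 77 + 41 + 41 = 159,
  det = 9·(9·5 - (2)²) - (-2)·((-2)·5 - (2)·(2)) + (2)·((-2)·(2) - 9·(2)) = 9·(41) - (-2)·(-14) + (2)·(-22) = 297.
  So p(λ) = λ³ - 23λ² + 159λ - 297.
Step 2 — look for an integer root (rational root theorem: any rational root is an integer divisor of 297). Testing λ = 3:
  p(3) = 27 - 207 + 477 - 297 = 0  ✓
  Dividing out (λ - 3): p(λ) = (λ - 3)(λ² - 20λ + 99).
Step 3 — remaining eigenvalues from the quadratic λ² - 20λ + 99 = 0:
  Δ = 20² - 4·99 = 400 - 396 = 4,  λ = (20 ± √4)/2 = (20 ± 2)/2 = 11 or 9.
  Sorted: λ_1 = 11,  λ_2 = 9,  λ_3 = 3  (check: sum = 23 = tr ✓).

Step 4 — unit eigenvector for λ_1 = 11: v spans the null space of (Sigma - λ_1 I), whose rows are
  r_1 = (-2, -2, 2),  r_2 = (-2, -2, 2),  r_3 = (2, 2, -6).
  v is orthogonal to every row, so take v ∝ r_1 × r_3 = ((-2)·(-6) - (2)·(2), (2)·(2) - (-2)·(-6), (-2)·(2) - (-2)·(2)) = (8, -8, 0).
  Rescale (divide by 8): u = (1, -1, 0).
  ||u|| = √((1)² + (-1)² + (0)²) = √(2) ≈ 1.4142,  v_1 = u/||u|| ≈ (0.7071, -0.7071, 0) (||v_1|| = 1).

λ_1 = 11,  λ_2 = 9,  λ_3 = 3;  v_1 ≈ (0.7071, -0.7071, 0)


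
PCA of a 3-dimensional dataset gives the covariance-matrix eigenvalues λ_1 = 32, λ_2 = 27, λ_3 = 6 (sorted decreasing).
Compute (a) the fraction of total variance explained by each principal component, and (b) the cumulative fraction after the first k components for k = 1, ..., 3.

Step 1 — total variance = trace(Sigma) = Σ λ_i = 32 + 27 + 6 = 65.

Step 2 — fraction explained by component i = λ_i / Σ λ:
  PC1: 32/65 = 0.4923
  PC2: 27/65 = 0.4154
  PC3: 6/65 = 0.0923

Step 3 — cumulative fraction after k components = (λ_1 + ... + λ_k) / Σ λ:
  k = 1: 32/65 = 0.4923
  k = 2: (32 + 27)/65 = 59/65 = 0.9077
  k = 3: (32 + 27 + 6)/65 = 65/65 = 1

Summary (fraction, with percent):

explained: PC1 0.4923 (49.23%), PC2 0.4154 (41.54%), PC3 0.0923 (9.23%);  cumulative: 0.4923, 0.9077, 1


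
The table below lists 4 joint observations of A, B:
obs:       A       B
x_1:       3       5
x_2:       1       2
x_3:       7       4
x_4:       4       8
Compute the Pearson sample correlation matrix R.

Step 1 — column means:
  mean(A) = (3 + 1 + 7 + 4) / 4 = 15/4 = 3.75
  mean(B) = (5 + 2 + 4 + 8) / 4 = 19/4 = 4.75

Step 2 — sample variances and covariances s[i,j] = (1/(n-1)) · Σ_k (x_{k,i} - mean_i) · (x_{k,j} - mean_j), with n-1 = 3:
  s[A,A] = ((-0.75)·(-0.75) + (-2.75)·(-2.75) + (3.25)·(3.25) + (0.25)·(0.25)) / 3 = 18.75/3 = 6.25
  s[A,B] = ((-0.75)·(0.25) + (-2.75)·(-2.75) + (3.25)·(-0.75) + (0.25)·(3.25)) / 3 = 5.75/3 = 1.9167
  s[B,B] = ((0.25)·(0.25) + (-2.75)·(-2.75) + (-0.75)·(-0.75) + (3.25)·(3.25)) / 3 = 18.75/3 = 6.25
  Sample standard deviations s_i = √(s[i,i]):
  s(A) = √(6.25) = 2.5
  s(B) = √(6.25) = 2.5

Step 3 — r_{ij} = s_{ij} / (s_i · s_j):
  r[A,A] = 1 (diagonal).
  r[A,B] = 1.9167 / (2.5 · 2.5) = 1.9167 / 6.25 = 0.3067
  r[B,B] = 1 (diagonal).

R is symmetric with unit diagonal. Assembling:

R = [[1, 0.3067],
 [0.3067, 1]]


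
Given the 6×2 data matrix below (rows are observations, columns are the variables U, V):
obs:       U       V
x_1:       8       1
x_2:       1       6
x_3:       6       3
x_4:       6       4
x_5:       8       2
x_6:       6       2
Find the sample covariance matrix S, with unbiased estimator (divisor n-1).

Step 1 — column means:
  mean(U) = (8 + 1 + 6 + 6 + 8 + 6) / 6 = 35/6 = 5.8333
  mean(V) = (1 + 6 + 3 + 4 + 2 + 2) / 6 = 18/6 = 3

Step 2 — sample covariance S[i,j] = (1/(n-1)) · Σ_k (x_{k,i} - mean_i) · (x_{k,j} - mean_j), with n-1 = 5.
  S[U,U] = ((2.1667)·(2.1667) + (-4.8333)·(-4.8333) + (0.1667)·(0.1667) + (0.1667)·(0.1667) + (2.1667)·(2.1667) + (0.1667)·(0.1667)) / 5 = 32.8333/5 = 6.5667
  S[U,V] = ((2.1667)·(-2) + (-4.8333)·(3) + (0.1667)·(0) + (0.1667)·(1) + (2.1667)·(-1) + (0.1667)·(-1)) / 5 = -21/5 = -4.2
  S[V,V] = ((-2)·(-2) + (3)·(3) + (0)·(0) + (1)·(1) + (-1)·(-1) + (-1)·(-1)) / 5 = 16/5 = 3.2

S is symmetric (S[j,i] = S[i,j]). Assembling:

S = [[6.5667, -4.2],
 [-4.2, 3.2]]


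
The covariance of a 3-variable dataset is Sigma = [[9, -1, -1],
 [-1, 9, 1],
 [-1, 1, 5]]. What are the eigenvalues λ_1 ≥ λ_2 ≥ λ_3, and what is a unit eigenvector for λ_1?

Step 1 — characteristic polynomial p(λ) = det(λI - Sigma) = λ³ - tr·λ² + c_1·λ - det, where tr = trace, c_1 = sum of the principal 2×2 minors, det = det(Sigma):
  tr = 9 + 9 + 5 = 23,
  c_1 = (9·9 - (-1)²) + (9·5 - (-1)²) + (9·5 - (1)²) = 80 + 44 + 44 = 168,
  det = 9·(9·5 - (1)²) - (-1)·((-1)·5 - (1)·(-1)) + (-1)·((-1)·(1) - 9·(-1)) = 9·(44) - (-1)·(-4) + (-1)·(8) = 384.
  So p(λ) = λ³ - 23λ² + 168λ - 384.
Step 2 — look for an integer root (rational root theorem: any rational root is an integer divisor of 384). Testing λ = 8:
  p(8) = 512 - 1472 + 1344 - 384 = 0  ✓
  Dividing out (λ - 8): p(λ) = (λ - 8)(λ² - 15λ + 48).
Step 3 — remaining eigenvalues from the quadratic λ² - 15λ + 48 = 0:
  Δ = 15² - 4·48 = 225 - 192 = 33,  λ = (15 ± √33)/2 = (15 ± 5.7446)/2 ≈ 10.3723 or 4.6277.
  Sorted: λ_1 = 10.3723,  λ_2 = 8,  λ_3 = 4.6277  (check: sum = 23 = tr ✓).

Step 4 — unit eigenvector for λ_1 ≈ 10.3723: v spans the null space of (Sigma - λ_1 I), whose rows are
  r_1 = (-1.3723, -1, -1),  r_2 = (-1, -1.3723, 1),  r_3 = (-1, 1, -5.3723).
  v is orthogonal to every row, so take v ∝ r_1 × r_2 = ((-1)·(1) - (-1)·(-1.3723), (-1)·(-1) - (-1.3723)·(1), (-1.3723)·(-1.3723) - (-1)·(-1)) ≈ (-2.3723, 2.3723, 0.8832).
  Rescale (multiply by -1 so the first nonzero entry is positive): u = (2.3723, -2.3723, -0.8832).
  ||u|| = √((2.3723)² + (-2.3723)² + (-0.8832)²) = √(12.0354) ≈ 3.4692,  v_1 = u/||u|| ≈ (0.6838, -0.6838, -0.2546) (||v_1|| = 1).

λ_1 = 10.3723,  λ_2 = 8,  λ_3 = 4.6277;  v_1 ≈ (0.6838, -0.6838, -0.2546)


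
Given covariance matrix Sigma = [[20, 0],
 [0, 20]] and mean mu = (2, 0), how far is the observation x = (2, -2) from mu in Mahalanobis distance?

Step 1 — centre the observation: (x - mu) = (0, -2).

Step 2 — invert Sigma. det(Sigma) = 20·20 - (0)² = 400.
  Sigma^{-1} = (1/det) · [[d, -b], [-b, a]] = [[0.05, 0],
 [0, 0.05]].

Step 3 — form the quadratic (x - mu)^T · Sigma^{-1} · (x - mu):
  Sigma^{-1} · (x - mu) = (0, -0.1).
  (x - mu)^T · [Sigma^{-1} · (x - mu)] = (0)·(0) + (-2)·(-0.1) = 0.2.

Step 4 — take square root: d = √(0.2) ≈ 0.4472.

d(x, mu) = √(0.2) ≈ 0.4472


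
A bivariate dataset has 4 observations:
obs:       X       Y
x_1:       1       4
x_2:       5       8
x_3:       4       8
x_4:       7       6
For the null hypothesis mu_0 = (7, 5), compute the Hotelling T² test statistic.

Step 1 — sample mean vector:
  mean(X) = (1 + 5 + 4 + 7) / 4 = 17/4 = 4.25
  mean(Y) = (4 + 8 + 8 + 6) / 4 = 26/4 = 6.5
  x̄ = (4.25, 6.5),  deviation x̄ - mu_0 = (4.25, 6.5) - (7, 5) = (-2.75, 1.5).

Step 2 — sample covariance matrix, S[i,j] = (1/(n-1)) · Σ_k (x_{k,i} - mean_i) · (x_{k,j} - mean_j), divisor n-1 = 3:
  S[X,X] = ((-3.25)·(-3.25) + (0.75)·(0.75) + (-0.25)·(-0.25) + (2.75)·(2.75)) / 3 = 18.75/3 = 6.25
  S[X,Y] = ((-3.25)·(-2.5) + (0.75)·(1.5) + (-0.25)·(1.5) + (2.75)·(-0.5)) / 3 = 7.5/3 = 2.5
  S[Y,Y] = ((-2.5)·(-2.5) + (1.5)·(1.5) + (1.5)·(1.5) + (-0.5)·(-0.5)) / 3 = 11/3 = 3.6667
  S = [[6.25, 2.5],
 [2.5, 3.6667]].

Step 3 — invert S. det(S) = 6.25·3.6667 - (2.5)² = 16.6667.
  S^{-1} = (1/det) · [[d, -b], [-b, a]] = [[0.22, -0.15],
 [-0.15, 0.375]].

Step 4 — quadratic form (x̄ - mu_0)^T · S^{-1} · (x̄ - mu_0):
  S^{-1} · (x̄ - mu_0) = (-0.83, 0.975),
  (x̄ - mu_0)^T · [...] = (-2.75)·(-0.83) + (1.5)·(0.975) = 3.745.

Step 5 — scale by n: T² = 4 · 3.745 = 14.98.

T² ≈ 14.98


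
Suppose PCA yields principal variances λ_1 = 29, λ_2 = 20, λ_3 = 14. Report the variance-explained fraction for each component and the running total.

Step 1 — total variance = trace(Sigma) = Σ λ_i = 29 + 20 + 14 = 63.

Step 2 — fraction explained by component i = λ_i / Σ λ:
  PC1: 29/63 = 0.4603
  PC2: 20/63 = 0.3175
  PC3: 14/63 = 0.2222

Step 3 — cumulative fraction after k components = (λ_1 + ... + λ_k) / Σ λ:
  k = 1: 29/63 = 0.4603
  k = 2: (29 + 20)/63 = 49/63 = 0.7778
  k = 3: (29 + 20 + 14)/63 = 63/63 = 1

Summary (fraction, with percent):

explained: PC1 0.4603 (46.03%), PC2 0.3175 (31.75%), PC3 0.2222 (22.22%);  cumulative: 0.4603, 0.7778, 1


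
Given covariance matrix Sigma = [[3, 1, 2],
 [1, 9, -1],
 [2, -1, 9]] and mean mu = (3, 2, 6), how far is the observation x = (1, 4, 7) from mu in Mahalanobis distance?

Step 1 — centre the observation: (x - mu) = (-2, 2, 1).

Step 2 — invert Sigma (cofactor / det for 3×3, or solve directly):
  Sigma^{-1} = [[0.4188, -0.0576, -0.0995],
 [-0.0576, 0.1204, 0.0262],
 [-0.0995, 0.0262, 0.1361]].

Step 3 — form the quadratic (x - mu)^T · Sigma^{-1} · (x - mu):
  Sigma^{-1} · (x - mu) = (-1.0524, 0.3822, 0.3874).
  (x - mu)^T · [Sigma^{-1} · (x - mu)] = (-2)·(-1.0524) + (2)·(0.3822) + (1)·(0.3874) = 3.2565.

Step 4 — take square root: d = √(3.2565) ≈ 1.8046.

d(x, mu) = √(3.2565) ≈ 1.8046


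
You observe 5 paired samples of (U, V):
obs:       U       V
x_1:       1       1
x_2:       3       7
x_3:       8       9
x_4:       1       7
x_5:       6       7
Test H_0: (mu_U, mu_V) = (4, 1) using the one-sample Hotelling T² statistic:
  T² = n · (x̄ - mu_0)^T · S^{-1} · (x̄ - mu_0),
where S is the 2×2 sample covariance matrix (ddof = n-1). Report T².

Step 1 — sample mean vector:
  mean(U) = (1 + 3 + 8 + 1 + 6) / 5 = 19/5 = 3.8
  mean(V) = (1 + 7 + 9 + 7 + 7) / 5 = 31/5 = 6.2
  x̄ = (3.8, 6.2),  deviation x̄ - mu_0 = (3.8, 6.2) - (4, 1) = (-0.2, 5.2).

Step 2 — sample covariance matrix, S[i,j] = (1/(n-1)) · Σ_k (x_{k,i} - mean_i) · (x_{k,j} - mean_j), divisor n-1 = 4:
  S[U,U] = ((-2.8)·(-2.8) + (-0.8)·(-0.8) + (4.2)·(4.2) + (-2.8)·(-2.8) + (2.2)·(2.2)) / 4 = 38.8/4 = 9.7
  S[U,V] = ((-2.8)·(-5.2) + (-0.8)·(0.8) + (4.2)·(2.8) + (-2.8)·(0.8) + (2.2)·(0.8)) / 4 = 25.2/4 = 6.3
  S[V,V] = ((-5.2)·(-5.2) + (0.8)·(0.8) + (2.8)·(2.8) + (0.8)·(0.8) + (0.8)·(0.8)) / 4 = 36.8/4 = 9.2
  S = [[9.7, 6.3],
 [6.3, 9.2]].

Step 3 — invert S. det(S) = 9.7·9.2 - (6.3)² = 49.55.
  S^{-1} = (1/det) · [[d, -b], [-b, a]] = [[0.1857, -0.1271],
 [-0.1271, 0.1958]].

Step 4 — quadratic form (x̄ - mu_0)^T · S^{-1} · (x̄ - mu_0):
  S^{-1} · (x̄ - mu_0) = (-0.6983, 1.0434),
  (x̄ - mu_0)^T · [...] = (-0.2)·(-0.6983) + (5.2)·(1.0434) = 5.5653.

Step 5 — scale by n: T² = 5 · 5.5653 = 27.8264.

T² ≈ 27.8264


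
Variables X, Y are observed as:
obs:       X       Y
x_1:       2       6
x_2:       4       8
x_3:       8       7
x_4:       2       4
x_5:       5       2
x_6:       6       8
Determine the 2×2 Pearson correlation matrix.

Step 1 — column means:
  mean(X) = (2 + 4 + 8 + 2 + 5 + 6) / 6 = 27/6 = 4.5
  mean(Y) = (6 + 8 + 7 + 4 + 2 + 8) / 6 = 35/6 = 5.8333

Step 2 — sample variances and covariances s[i,j] = (1/(n-1)) · Σ_k (x_{k,i} - mean_i) · (x_{k,j} - mean_j), with n-1 = 5:
  s[X,X] = ((-2.5)·(-2.5) + (-0.5)·(-0.5) + (3.5)·(3.5) + (-2.5)·(-2.5) + (0.5)·(0.5) + (1.5)·(1.5)) / 5 = 27.5/5 = 5.5
  s[X,Y] = ((-2.5)·(0.1667) + (-0.5)·(2.1667) + (3.5)·(1.1667) + (-2.5)·(-1.8333) + (0.5)·(-3.8333) + (1.5)·(2.1667)) / 5 = 8.5/5 = 1.7
  s[Y,Y] = ((0.1667)·(0.1667) + (2.1667)·(2.1667) + (1.1667)·(1.1667) + (-1.8333)·(-1.8333) + (-3.8333)·(-3.8333) + (2.1667)·(2.1667)) / 5 = 28.8333/5 = 5.7667
  Sample standard deviations s_i = √(s[i,i]):
  s(X) = √(5.5) = 2.3452
  s(Y) = √(5.7667) = 2.4014

Step 3 — r_{ij} = s_{ij} / (s_i · s_j):
  r[X,X] = 1 (diagonal).
  r[X,Y] = 1.7 / (2.3452 · 2.4014) = 1.7 / 5.6318 = 0.3019
  r[Y,Y] = 1 (diagonal).

R is symmetric with unit diagonal. Assembling:

R = [[1, 0.3019],
 [0.3019, 1]]


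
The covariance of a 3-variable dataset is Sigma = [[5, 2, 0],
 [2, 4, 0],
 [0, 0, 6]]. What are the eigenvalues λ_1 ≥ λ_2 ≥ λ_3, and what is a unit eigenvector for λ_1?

Step 1 — characteristic polynomial p(λ) = det(λI - Sigma) = λ³ - tr·λ² + c_1·λ - det, where tr = trace, c_1 = sum of the principal 2×2 minors, det = det(Sigma):
  tr = 5 + 4 + 6 = 15,
  c_1 = (5·4 - (2)²) + (5·6 - (0)²) + (4·6 - (0)²) = 16 + 30 + 24 = 70,
  det = 5·(4·6 - (0)²) - (2)·((2)·6 - (0)·(0)) + (0)·((2)·(0) - 4·(0)) = 5·(24) - (2)·(12) + (0)·(0) = 96.
  So p(λ) = λ³ - 15λ² + 70λ - 96.
Step 2 — look for an integer root (rational root theorem: any rational root is an integer divisor of 96). Testing λ = 6:
  p(6) = 216 - 540 + 420 - 96 = 0  ✓
  Dividing out (λ - 6): p(λ) = (λ - 6)(λ² - 9λ + 16).
Step 3 — remaining eigenvalues from the quadratic λ² - 9λ + 16 = 0:
  Δ = 9² - 4·16 = 81 - 64 = 17,  λ = (9 ± √17)/2 = (9 ± 4.1231)/2 ≈ 6.5616 or 2.4384.
  Sorted: λ_1 = 6.5616,  λ_2 = 6,  λ_3 = 2.4384  (check: sum = 15 = tr ✓).

Step 4 — unit eigenvector for λ_1 ≈ 6.5616: v spans the null space of (Sigma - λ_1 I), whose rows are
  r_1 = (-1.5616, 2, 0),  r_2 = (2, -2.5616, 0),  r_3 = (0, 0, -0.5616).
  v is orthogonal to every row, so take v ∝ r_1 × r_3 = ((2)·(-0.5616) - (0)·(0), (0)·(0) - (-1.5616)·(-0.5616), (-1.5616)·(0) - (2)·(0)) ≈ (-1.1231, -0.8769, 0).
  Rescale (multiply by -1 so the first nonzero entry is positive): u = (1.1231, 0.8769, 0).
  ||u|| = √((1.1231)² + (0.8769)² + (0)²) = √(2.0303) ≈ 1.4249,  v_1 = u/||u|| ≈ (0.7882, 0.6154, 0) (||v_1|| = 1).

λ_1 = 6.5616,  λ_2 = 6,  λ_3 = 2.4384;  v_1 ≈ (0.7882, 0.6154, 0)


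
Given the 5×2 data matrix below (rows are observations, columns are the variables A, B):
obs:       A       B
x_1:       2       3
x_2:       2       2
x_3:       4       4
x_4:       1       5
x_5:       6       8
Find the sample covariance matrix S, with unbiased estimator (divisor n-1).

Step 1 — column means:
  mean(A) = (2 + 2 + 4 + 1 + 6) / 5 = 15/5 = 3
  mean(B) = (3 + 2 + 4 + 5 + 8) / 5 = 22/5 = 4.4

Step 2 — sample covariance S[i,j] = (1/(n-1)) · Σ_k (x_{k,i} - mean_i) · (x_{k,j} - mean_j), with n-1 = 4.
  S[A,A] = ((-1)·(-1) + (-1)·(-1) + (1)·(1) + (-2)·(-2) + (3)·(3)) / 4 = 16/4 = 4
  S[A,B] = ((-1)·(-1.4) + (-1)·(-2.4) + (1)·(-0.4) + (-2)·(0.6) + (3)·(3.6)) / 4 = 13/4 = 3.25
  S[B,B] = ((-1.4)·(-1.4) + (-2.4)·(-2.4) + (-0.4)·(-0.4) + (0.6)·(0.6) + (3.6)·(3.6)) / 4 = 21.2/4 = 5.3

S is symmetric (S[j,i] = S[i,j]). Assembling:

S = [[4, 3.25],
 [3.25, 5.3]]


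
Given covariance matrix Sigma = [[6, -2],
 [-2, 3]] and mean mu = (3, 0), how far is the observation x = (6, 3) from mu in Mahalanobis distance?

Step 1 — centre the observation: (x - mu) = (3, 3).

Step 2 — invert Sigma. det(Sigma) = 6·3 - (-2)² = 14.
  Sigma^{-1} = (1/det) · [[d, -b], [-b, a]] = [[0.2143, 0.1429],
 [0.1429, 0.4286]].

Step 3 — form the quadratic (x - mu)^T · Sigma^{-1} · (x - mu):
  Sigma^{-1} · (x - mu) = (1.0714, 1.7143).
  (x - mu)^T · [Sigma^{-1} · (x - mu)] = (3)·(1.0714) + (3)·(1.7143) = 8.3571.

Step 4 — take square root: d = √(8.3571) ≈ 2.8909.

d(x, mu) = √(8.3571) ≈ 2.8909


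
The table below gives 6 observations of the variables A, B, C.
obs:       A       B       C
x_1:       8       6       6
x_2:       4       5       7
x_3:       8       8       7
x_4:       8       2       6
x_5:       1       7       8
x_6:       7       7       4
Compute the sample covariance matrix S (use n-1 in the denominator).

Step 1 — column means:
  mean(A) = (8 + 4 + 8 + 8 + 1 + 7) / 6 = 36/6 = 6
  mean(B) = (6 + 5 + 8 + 2 + 7 + 7) / 6 = 35/6 = 5.8333
  mean(C) = (6 + 7 + 7 + 6 + 8 + 4) / 6 = 38/6 = 6.3333

Step 2 — sample covariance S[i,j] = (1/(n-1)) · Σ_k (x_{k,i} - mean_i) · (x_{k,j} - mean_j), with n-1 = 5.
  S[A,A] = ((2)·(2) + (-2)·(-2) + (2)·(2) + (2)·(2) + (-5)·(-5) + (1)·(1)) / 5 = 42/5 = 8.4
  S[A,B] = ((2)·(0.1667) + (-2)·(-0.8333) + (2)·(2.1667) + (2)·(-3.8333) + (-5)·(1.1667) + (1)·(1.1667)) / 5 = -6/5 = -1.2
  S[A,C] = ((2)·(-0.3333) + (-2)·(0.6667) + (2)·(0.6667) + (2)·(-0.3333) + (-5)·(1.6667) + (1)·(-2.3333)) / 5 = -12/5 = -2.4
  S[B,B] = ((0.1667)·(0.1667) + (-0.8333)·(-0.8333) + (2.1667)·(2.1667) + (-3.8333)·(-3.8333) + (1.1667)·(1.1667) + (1.1667)·(1.1667)) / 5 = 22.8333/5 = 4.5667
  S[B,C] = ((0.1667)·(-0.3333) + (-0.8333)·(0.6667) + (2.1667)·(0.6667) + (-3.8333)·(-0.3333) + (1.1667)·(1.6667) + (1.1667)·(-2.3333)) / 5 = 1.3333/5 = 0.2667
  S[C,C] = ((-0.3333)·(-0.3333) + (0.6667)·(0.6667) + (0.6667)·(0.6667) + (-0.3333)·(-0.3333) + (1.6667)·(1.6667) + (-2.3333)·(-2.3333)) / 5 = 9.3333/5 = 1.8667

S is symmetric (S[j,i] = S[i,j]). Assembling:

S = [[8.4, -1.2, -2.4],
 [-1.2, 4.5667, 0.2667],
 [-2.4, 0.2667, 1.8667]]


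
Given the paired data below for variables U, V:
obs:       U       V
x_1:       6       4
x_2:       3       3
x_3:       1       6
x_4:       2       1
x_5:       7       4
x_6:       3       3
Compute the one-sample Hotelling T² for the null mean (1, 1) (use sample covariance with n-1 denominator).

Step 1 — sample mean vector:
  mean(U) = (6 + 3 + 1 + 2 + 7 + 3) / 6 = 22/6 = 3.6667
  mean(V) = (4 + 3 + 6 + 1 + 4 + 3) / 6 = 21/6 = 3.5
  x̄ = (3.6667, 3.5),  deviation x̄ - mu_0 = (3.6667, 3.5) - (1, 1) = (2.6667, 2.5).

Step 2 — sample covariance matrix, S[i,j] = (1/(n-1)) · Σ_k (x_{k,i} - mean_i) · (x_{k,j} - mean_j), divisor n-1 = 5:
  S[U,U] = ((2.3333)·(2.3333) + (-0.6667)·(-0.6667) + (-2.6667)·(-2.6667) + (-1.6667)·(-1.6667) + (3.3333)·(3.3333) + (-0.6667)·(-0.6667)) / 5 = 27.3333/5 = 5.4667
  S[U,V] = ((2.3333)·(0.5) + (-0.6667)·(-0.5) + (-2.6667)·(2.5) + (-1.6667)·(-2.5) + (3.3333)·(0.5) + (-0.6667)·(-0.5)) / 5 = 1/5 = 0.2
  S[V,V] = ((0.5)·(0.5) + (-0.5)·(-0.5) + (2.5)·(2.5) + (-2.5)·(-2.5) + (0.5)·(0.5) + (-0.5)·(-0.5)) / 5 = 13.5/5 = 2.7
  S = [[5.4667, 0.2],
 [0.2, 2.7]].

Step 3 — invert S. det(S) = 5.4667·2.7 - (0.2)² = 14.72.
  S^{-1} = (1/det) · [[d, -b], [-b, a]] = [[0.1834, -0.0136],
 [-0.0136, 0.3714]].

Step 4 — quadratic form (x̄ - mu_0)^T · S^{-1} · (x̄ - mu_0):
  S^{-1} · (x̄ - mu_0) = (0.4552, 0.8922),
  (x̄ - mu_0)^T · [...] = (2.6667)·(0.4552) + (2.5)·(0.8922) = 3.4443.

Step 5 — scale by n: T² = 6 · 3.4443 = 20.6658.

T² ≈ 20.6658


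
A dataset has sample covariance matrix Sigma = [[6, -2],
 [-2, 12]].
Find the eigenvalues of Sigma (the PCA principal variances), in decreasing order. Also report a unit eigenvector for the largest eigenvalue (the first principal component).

Step 1 — characteristic polynomial of 2×2 Sigma:
  det(Sigma - λI) = λ² - trace · λ + det = 0.
  trace = 6 + 12 = 18, det = 6·12 - (-2)² = 68.
Step 2 — discriminant:
  Δ = trace² - 4·det = 324 - 272 = 52.
Step 3 — eigenvalues:
  λ = (trace ± √Δ)/2 = (18 ± 7.2111)/2,
  λ_1 = 12.6056,  λ_2 = 5.3944.

Step 4 — unit eigenvector for λ_1: solve (Sigma - λ_1 I)v = 0. First row:
  (6 - 12.6056)·v_x + (-2)·v_y = 0, i.e. (-6.6056)·v_x + (-2)·v_y = 0,
  so v ∝ (b, λ_1 - a) = (-2, 6.6056); multiply by -1 so the first entry is positive: u = (2, -6.6056).
  ||u|| = √((2)² + (-6.6056)²) = √(47.6333) ≈ 6.9017,
  v_1 = u/||u|| ≈ (0.2898, -0.9571) (||v_1|| = 1).

λ_1 = 12.6056,  λ_2 = 5.3944;  v_1 ≈ (0.2898, -0.9571)


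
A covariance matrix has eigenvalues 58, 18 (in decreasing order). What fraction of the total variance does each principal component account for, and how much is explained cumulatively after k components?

Step 1 — total variance = trace(Sigma) = Σ λ_i = 58 + 18 = 76.

Step 2 — fraction explained by component i = λ_i / Σ λ:
  PC1: 58/76 = 0.7632
  PC2: 18/76 = 0.2368

Step 3 — cumulative fraction after k components = (λ_1 + ... + λ_k) / Σ λ:
  k = 1: 58/76 = 0.7632
  k = 2: (58 + 18)/76 = 76/76 = 1

Summary (fraction, with percent):

explained: PC1 0.7632 (76.32%), PC2 0.2368 (23.68%);  cumulative: 0.7632, 1


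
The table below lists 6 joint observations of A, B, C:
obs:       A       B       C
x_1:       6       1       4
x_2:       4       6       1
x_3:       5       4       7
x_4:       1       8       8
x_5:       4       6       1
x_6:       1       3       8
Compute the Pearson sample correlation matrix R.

Step 1 — column means:
  mean(A) = (6 + 4 + 5 + 1 + 4 + 1) / 6 = 21/6 = 3.5
  mean(B) = (1 + 6 + 4 + 8 + 6 + 3) / 6 = 28/6 = 4.6667
  mean(C) = (4 + 1 + 7 + 8 + 1 + 8) / 6 = 29/6 = 4.8333

Step 2 — sample variances and covariances s[i,j] = (1/(n-1)) · Σ_k (x_{k,i} - mean_i) · (x_{k,j} - mean_j), with n-1 = 5:
  s[A,A] = ((2.5)·(2.5) + (0.5)·(0.5) + (1.5)·(1.5) + (-2.5)·(-2.5) + (0.5)·(0.5) + (-2.5)·(-2.5)) / 5 = 21.5/5 = 4.3
  s[A,B] = ((2.5)·(-3.6667) + (0.5)·(1.3333) + (1.5)·(-0.6667) + (-2.5)·(3.3333) + (0.5)·(1.3333) + (-2.5)·(-1.6667)) / 5 = -13/5 = -2.6
  s[A,C] = ((2.5)·(-0.8333) + (0.5)·(-3.8333) + (1.5)·(2.1667) + (-2.5)·(3.1667) + (0.5)·(-3.8333) + (-2.5)·(3.1667)) / 5 = -18.5/5 = -3.7
  s[B,B] = ((-3.6667)·(-3.6667) + (1.3333)·(1.3333) + (-0.6667)·(-0.6667) + (3.3333)·(3.3333) + (1.3333)·(1.3333) + (-1.6667)·(-1.6667)) / 5 = 31.3333/5 = 6.2667
  s[B,C] = ((-3.6667)·(-0.8333) + (1.3333)·(-3.8333) + (-0.6667)·(2.1667) + (3.3333)·(3.1667) + (1.3333)·(-3.8333) + (-1.6667)·(3.1667)) / 5 = -3.3333/5 = -0.6667
  s[C,C] = ((-0.8333)·(-0.8333) + (-3.8333)·(-3.8333) + (2.1667)·(2.1667) + (3.1667)·(3.1667) + (-3.8333)·(-3.8333) + (3.1667)·(3.1667)) / 5 = 54.8333/5 = 10.9667
  Sample standard deviations s_i = √(s[i,i]):
  s(A) = √(4.3) = 2.0736
  s(B) = √(6.2667) = 2.5033
  s(C) = √(10.9667) = 3.3116

Step 3 — r_{ij} = s_{ij} / (s_i · s_j):
  r[A,A] = 1 (diagonal).
  r[A,B] = -2.6 / (2.0736 · 2.5033) = -2.6 / 5.191 = -0.5009
  r[A,C] = -3.7 / (2.0736 · 3.3116) = -3.7 / 6.8671 = -0.5388
  r[B,B] = 1 (diagonal).
  r[B,C] = -0.6667 / (2.5033 · 3.3116) = -0.6667 / 8.29 = -0.0804
  r[C,C] = 1 (diagonal).

R is symmetric with unit diagonal. Assembling:

R = [[1, -0.5009, -0.5388],
 [-0.5009, 1, -0.0804],
 [-0.5388, -0.0804, 1]]


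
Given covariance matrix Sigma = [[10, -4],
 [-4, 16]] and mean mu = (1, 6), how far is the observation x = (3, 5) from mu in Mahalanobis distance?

Step 1 — centre the observation: (x - mu) = (2, -1).

Step 2 — invert Sigma. det(Sigma) = 10·16 - (-4)² = 144.
  Sigma^{-1} = (1/det) · [[d, -b], [-b, a]] = [[0.1111, 0.0278],
 [0.0278, 0.0694]].

Step 3 — form the quadratic (x - mu)^T · Sigma^{-1} · (x - mu):
  Sigma^{-1} · (x - mu) = (0.1944, -0.0139).
  (x - mu)^T · [Sigma^{-1} · (x - mu)] = (2)·(0.1944) + (-1)·(-0.0139) = 0.4028.

Step 4 — take square root: d = √(0.4028) ≈ 0.6346.

d(x, mu) = √(0.4028) ≈ 0.6346


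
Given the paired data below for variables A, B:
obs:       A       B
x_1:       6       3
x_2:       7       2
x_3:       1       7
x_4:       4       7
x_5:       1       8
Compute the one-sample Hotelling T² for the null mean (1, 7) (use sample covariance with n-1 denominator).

Step 1 — sample mean vector:
  mean(A) = (6 + 7 + 1 + 4 + 1) / 5 = 19/5 = 3.8
  mean(B) = (3 + 2 + 7 + 7 + 8) / 5 = 27/5 = 5.4
  x̄ = (3.8, 5.4),  deviation x̄ - mu_0 = (3.8, 5.4) - (1, 7) = (2.8, -1.6).

Step 2 — sample covariance matrix, S[i,j] = (1/(n-1)) · Σ_k (x_{k,i} - mean_i) · (x_{k,j} - mean_j), divisor n-1 = 4:
  S[A,A] = ((2.2)·(2.2) + (3.2)·(3.2) + (-2.8)·(-2.8) + (0.2)·(0.2) + (-2.8)·(-2.8)) / 4 = 30.8/4 = 7.7
  S[A,B] = ((2.2)·(-2.4) + (3.2)·(-3.4) + (-2.8)·(1.6) + (0.2)·(1.6) + (-2.8)·(2.6)) / 4 = -27.6/4 = -6.9
  S[B,B] = ((-2.4)·(-2.4) + (-3.4)·(-3.4) + (1.6)·(1.6) + (1.6)·(1.6) + (2.6)·(2.6)) / 4 = 29.2/4 = 7.3
  S = [[7.7, -6.9],
 [-6.9, 7.3]].

Step 3 — invert S. det(S) = 7.7·7.3 - (-6.9)² = 8.6.
  S^{-1} = (1/det) · [[d, -b], [-b, a]] = [[0.8488, 0.8023],
 [0.8023, 0.8953]].

Step 4 — quadratic form (x̄ - mu_0)^T · S^{-1} · (x̄ - mu_0):
  S^{-1} · (x̄ - mu_0) = (1.093, 0.814),
  (x̄ - mu_0)^T · [...] = (2.8)·(1.093) + (-1.6)·(0.814) = 1.7581.

Step 5 — scale by n: T² = 5 · 1.7581 = 8.7907.

T² ≈ 8.7907


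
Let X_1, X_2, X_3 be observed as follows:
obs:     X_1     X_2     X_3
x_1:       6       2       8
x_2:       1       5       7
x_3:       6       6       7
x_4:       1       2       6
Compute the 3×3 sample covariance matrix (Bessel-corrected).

Step 1 — column means:
  mean(X_1) = (6 + 1 + 6 + 1) / 4 = 14/4 = 3.5
  mean(X_2) = (2 + 5 + 6 + 2) / 4 = 15/4 = 3.75
  mean(X_3) = (8 + 7 + 7 + 6) / 4 = 28/4 = 7

Step 2 — sample covariance S[i,j] = (1/(n-1)) · Σ_k (x_{k,i} - mean_i) · (x_{k,j} - mean_j), with n-1 = 3.
  S[X_1,X_1] = ((2.5)·(2.5) + (-2.5)·(-2.5) + (2.5)·(2.5) + (-2.5)·(-2.5)) / 3 = 25/3 = 8.3333
  S[X_1,X_2] = ((2.5)·(-1.75) + (-2.5)·(1.25) + (2.5)·(2.25) + (-2.5)·(-1.75)) / 3 = 2.5/3 = 0.8333
  S[X_1,X_3] = ((2.5)·(1) + (-2.5)·(0) + (2.5)·(0) + (-2.5)·(-1)) / 3 = 5/3 = 1.6667
  S[X_2,X_2] = ((-1.75)·(-1.75) + (1.25)·(1.25) + (2.25)·(2.25) + (-1.75)·(-1.75)) / 3 = 12.75/3 = 4.25
  S[X_2,X_3] = ((-1.75)·(1) + (1.25)·(0) + (2.25)·(0) + (-1.75)·(-1)) / 3 = 0/3 = 0
  S[X_3,X_3] = ((1)·(1) + (0)·(0) + (0)·(0) + (-1)·(-1)) / 3 = 2/3 = 0.6667

S is symmetric (S[j,i] = S[i,j]). Assembling:

S = [[8.3333, 0.8333, 1.6667],
 [0.8333, 4.25, 0],
 [1.6667, 0, 0.6667]]


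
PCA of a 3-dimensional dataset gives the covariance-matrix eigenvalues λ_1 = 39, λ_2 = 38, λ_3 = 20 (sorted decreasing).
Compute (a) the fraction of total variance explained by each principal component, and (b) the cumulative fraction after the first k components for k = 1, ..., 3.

Step 1 — total variance = trace(Sigma) = Σ λ_i = 39 + 38 + 20 = 97.

Step 2 — fraction explained by component i = λ_i / Σ λ:
  PC1: 39/97 = 0.4021
  PC2: 38/97 = 0.3918
  PC3: 20/97 = 0.2062

Step 3 — cumulative fraction after k components = (λ_1 + ... + λ_k) / Σ λ:
  k = 1: 39/97 = 0.4021
  k = 2: (39 + 38)/97 = 77/97 = 0.7938
  k = 3: (39 + 38 + 20)/97 = 97/97 = 1

Summary (fraction, with percent):

explained: PC1 0.4021 (40.21%), PC2 0.3918 (39.18%), PC3 0.2062 (20.62%);  cumulative: 0.4021, 0.7938, 1


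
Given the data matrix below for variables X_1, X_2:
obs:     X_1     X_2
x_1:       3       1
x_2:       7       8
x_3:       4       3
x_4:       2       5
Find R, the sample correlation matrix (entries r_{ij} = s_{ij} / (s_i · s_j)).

Step 1 — column means:
  mean(X_1) = (3 + 7 + 4 + 2) / 4 = 16/4 = 4
  mean(X_2) = (1 + 8 + 3 + 5) / 4 = 17/4 = 4.25

Step 2 — sample variances and covariances s[i,j] = (1/(n-1)) · Σ_k (x_{k,i} - mean_i) · (x_{k,j} - mean_j), with n-1 = 3:
  s[X_1,X_1] = ((-1)·(-1) + (3)·(3) + (0)·(0) + (-2)·(-2)) / 3 = 14/3 = 4.6667
  s[X_1,X_2] = ((-1)·(-3.25) + (3)·(3.75) + (0)·(-1.25) + (-2)·(0.75)) / 3 = 13/3 = 4.3333
  s[X_2,X_2] = ((-3.25)·(-3.25) + (3.75)·(3.75) + (-1.25)·(-1.25) + (0.75)·(0.75)) / 3 = 26.75/3 = 8.9167
  Sample standard deviations s_i = √(s[i,i]):
  s(X_1) = √(4.6667) = 2.1602
  s(X_2) = √(8.9167) = 2.9861

Step 3 — r_{ij} = s_{ij} / (s_i · s_j):
  r[X_1,X_1] = 1 (diagonal).
  r[X_1,X_2] = 4.3333 / (2.1602 · 2.9861) = 4.3333 / 6.4507 = 0.6718
  r[X_2,X_2] = 1 (diagonal).

R is symmetric with unit diagonal. Assembling:

R = [[1, 0.6718],
 [0.6718, 1]]


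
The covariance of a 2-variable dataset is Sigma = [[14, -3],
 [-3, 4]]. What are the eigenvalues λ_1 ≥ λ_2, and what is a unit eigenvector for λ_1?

Step 1 — characteristic polynomial of 2×2 Sigma:
  det(Sigma - λI) = λ² - trace · λ + det = 0.
  trace = 14 + 4 = 18, det = 14·4 - (-3)² = 47.
Step 2 — discriminant:
  Δ = trace² - 4·det = 324 - 188 = 136.
Step 3 — eigenvalues:
  λ = (trace ± √Δ)/2 = (18 ± 11.6619)/2,
  λ_1 = 14.831,  λ_2 = 3.169.

Step 4 — unit eigenvector for λ_1: solve (Sigma - λ_1 I)v = 0. First row:
  (14 - 14.831)·v_x + (-3)·v_y = 0, i.e. (-0.831)·v_x + (-3)·v_y = 0,
  so v ∝ (b, λ_1 - a) = (-3, 0.831); multiply by -1 so the first entry is positive: u = (3, -0.831).
  ||u|| = √((3)² + (-0.831)²) = √(9.6905) ≈ 3.113,
  v_1 = u/||u|| ≈ (0.9637, -0.2669) (||v_1|| = 1).

λ_1 = 14.831,  λ_2 = 3.169;  v_1 ≈ (0.9637, -0.2669)


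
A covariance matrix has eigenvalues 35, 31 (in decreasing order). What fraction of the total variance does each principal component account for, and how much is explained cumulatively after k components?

Step 1 — total variance = trace(Sigma) = Σ λ_i = 35 + 31 = 66.

Step 2 — fraction explained by component i = λ_i / Σ λ:
  PC1: 35/66 = 0.5303
  PC2: 31/66 = 0.4697

Step 3 — cumulative fraction after k components = (λ_1 + ... + λ_k) / Σ λ:
  k = 1: 35/66 = 0.5303
  k = 2: (35 + 31)/66 = 66/66 = 1

Summary (fraction, with percent):

explained: PC1 0.5303 (53.03%), PC2 0.4697 (46.97%);  cumulative: 0.5303, 1


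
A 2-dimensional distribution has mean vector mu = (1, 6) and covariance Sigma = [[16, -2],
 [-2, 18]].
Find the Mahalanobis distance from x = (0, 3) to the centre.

Step 1 — centre the observation: (x - mu) = (-1, -3).

Step 2 — invert Sigma. det(Sigma) = 16·18 - (-2)² = 284.
  Sigma^{-1} = (1/det) · [[d, -b], [-b, a]] = [[0.0634, 0.007],
 [0.007, 0.0563]].

Step 3 — form the quadratic (x - mu)^T · Sigma^{-1} · (x - mu):
  Sigma^{-1} · (x - mu) = (-0.0845, -0.1761).
  (x - mu)^T · [Sigma^{-1} · (x - mu)] = (-1)·(-0.0845) + (-3)·(-0.1761) = 0.6127.

Step 4 — take square root: d = √(0.6127) ≈ 0.7827.

d(x, mu) = √(0.6127) ≈ 0.7827


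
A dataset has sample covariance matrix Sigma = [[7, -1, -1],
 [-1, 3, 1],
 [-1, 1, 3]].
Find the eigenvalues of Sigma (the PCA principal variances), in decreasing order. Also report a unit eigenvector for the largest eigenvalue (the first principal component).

Step 1 — characteristic polynomial p(λ) = det(λI - Sigma) = λ³ - tr·λ² + c_1·λ - det, where tr = trace, c_1 = sum of the principal 2×2 minors, det = det(Sigma):
  tr = 7 + 3 + 3 = 13,
  c_1 = (7·3 - (-1)²) + (7·3 - (-1)²) + (3·3 - (1)²) = 20 + 20 + 8 = 48,
  det = 7·(3·3 - (1)²) - (-1)·((-1)·3 - (1)·(-1)) + (-1)·((-1)·(1) - 3·(-1)) = 7·(8) - (-1)·(-2) + (-1)·(2) = 52.
  So p(λ) = λ³ - 13λ² + 48λ - 52.
Step 2 — look for an integer root (rational root theorem: any rational root is an integer divisor of 52). Testing λ = 2:
  p(2) = 8 - 52 + 96 - 52 = 0  ✓
  Dividing out (λ - 2): p(λ) = (λ - 2)(λ² - 11λ + 26).
Step 3 — remaining eigenvalues from the quadratic λ² - 11λ + 26 = 0:
  Δ = 11² - 4·26 = 121 - 104 = 17,  λ = (11 ± √17)/2 = (11 ± 4.1231)/2 ≈ 7.5616 or 3.4384.
  Sorted: λ_1 = 7.5616,  λ_2 = 3.4384,  λ_3 = 2  (check: sum = 13 = tr ✓).

Step 4 — unit eigenvector for λ_1 ≈ 7.5616: v spans the null space of (Sigma - λ_1 I), whose rows are
  r_1 = (-0.5616, -1, -1),  r_2 = (-1, -4.5616, 1),  r_3 = (-1, 1, -4.5616).
  v is orthogonal to every row, so take v ∝ r_1 × r_2 = ((-1)·(1) - (-1)·(-4.5616), (-1)·(-1) - (-0.5616)·(1), (-0.5616)·(-4.5616) - (-1)·(-1)) ≈ (-5.5616, 1.5616, 1.5616).
  Rescale (multiply by -1 so the first nonzero entry is positive): u = (5.5616, -1.5616, -1.5616).
  ||u|| = √((5.5616)² + (-1.5616)² + (-1.5616)²) = √(35.8078) ≈ 5.984,  v_1 = u/||u|| ≈ (0.9294, -0.261, -0.261) (||v_1|| = 1).

λ_1 = 7.5616,  λ_2 = 3.4384,  λ_3 = 2;  v_1 ≈ (0.9294, -0.261, -0.261)


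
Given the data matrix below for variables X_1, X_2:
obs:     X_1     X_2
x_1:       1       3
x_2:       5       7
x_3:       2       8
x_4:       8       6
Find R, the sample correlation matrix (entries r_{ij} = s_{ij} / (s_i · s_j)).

Step 1 — column means:
  mean(X_1) = (1 + 5 + 2 + 8) / 4 = 16/4 = 4
  mean(X_2) = (3 + 7 + 8 + 6) / 4 = 24/4 = 6

Step 2 — sample variances and covariances s[i,j] = (1/(n-1)) · Σ_k (x_{k,i} - mean_i) · (x_{k,j} - mean_j), with n-1 = 3:
  s[X_1,X_1] = ((-3)·(-3) + (1)·(1) + (-2)·(-2) + (4)·(4)) / 3 = 30/3 = 10
  s[X_1,X_2] = ((-3)·(-3) + (1)·(1) + (-2)·(2) + (4)·(0)) / 3 = 6/3 = 2
  s[X_2,X_2] = ((-3)·(-3) + (1)·(1) + (2)·(2) + (0)·(0)) / 3 = 14/3 = 4.6667
  Sample standard deviations s_i = √(s[i,i]):
  s(X_1) = √(10) = 3.1623
  s(X_2) = √(4.6667) = 2.1602

Step 3 — r_{ij} = s_{ij} / (s_i · s_j):
  r[X_1,X_1] = 1 (diagonal).
  r[X_1,X_2] = 2 / (3.1623 · 2.1602) = 2 / 6.8313 = 0.2928
  r[X_2,X_2] = 1 (diagonal).

R is symmetric with unit diagonal. Assembling:

R = [[1, 0.2928],
 [0.2928, 1]]


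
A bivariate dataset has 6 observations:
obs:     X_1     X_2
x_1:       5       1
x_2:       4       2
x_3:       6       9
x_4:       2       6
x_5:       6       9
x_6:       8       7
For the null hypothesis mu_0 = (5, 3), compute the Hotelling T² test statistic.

Step 1 — sample mean vector:
  mean(X_1) = (5 + 4 + 6 + 2 + 6 + 8) / 6 = 31/6 = 5.1667
  mean(X_2) = (1 + 2 + 9 + 6 + 9 + 7) / 6 = 34/6 = 5.6667
  x̄ = (5.1667, 5.6667),  deviation x̄ - mu_0 = (5.1667, 5.6667) - (5, 3) = (0.1667, 2.6667).

Step 2 — sample covariance matrix, S[i,j] = (1/(n-1)) · Σ_k (x_{k,i} - mean_i) · (x_{k,j} - mean_j), divisor n-1 = 5:
  S[X_1,X_1] = ((-0.1667)·(-0.1667) + (-1.1667)·(-1.1667) + (0.8333)·(0.8333) + (-3.1667)·(-3.1667) + (0.8333)·(0.8333) + (2.8333)·(2.8333)) / 5 = 20.8333/5 = 4.1667
  S[X_1,X_2] = ((-0.1667)·(-4.6667) + (-1.1667)·(-3.6667) + (0.8333)·(3.3333) + (-3.1667)·(0.3333) + (0.8333)·(3.3333) + (2.8333)·(1.3333)) / 5 = 13.3333/5 = 2.6667
  S[X_2,X_2] = ((-4.6667)·(-4.6667) + (-3.6667)·(-3.6667) + (3.3333)·(3.3333) + (0.3333)·(0.3333) + (3.3333)·(3.3333) + (1.3333)·(1.3333)) / 5 = 59.3333/5 = 11.8667
  S = [[4.1667, 2.6667],
 [2.6667, 11.8667]].

Step 3 — invert S. det(S) = 4.1667·11.8667 - (2.6667)² = 42.3333.
  S^{-1} = (1/det) · [[d, -b], [-b, a]] = [[0.2803, -0.063],
 [-0.063, 0.0984]].

Step 4 — quadratic form (x̄ - mu_0)^T · S^{-1} · (x̄ - mu_0):
  S^{-1} · (x̄ - mu_0) = (-0.1213, 0.252),
  (x̄ - mu_0)^T · [...] = (0.1667)·(-0.1213) + (2.6667)·(0.252) = 0.6517.

Step 5 — scale by n: T² = 6 · 0.6517 = 3.9102.

T² ≈ 3.9102


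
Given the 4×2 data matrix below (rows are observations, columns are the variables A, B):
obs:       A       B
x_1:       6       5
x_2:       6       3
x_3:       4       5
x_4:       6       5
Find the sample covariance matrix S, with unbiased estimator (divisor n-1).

Step 1 — column means:
  mean(A) = (6 + 6 + 4 + 6) / 4 = 22/4 = 5.5
  mean(B) = (5 + 3 + 5 + 5) / 4 = 18/4 = 4.5

Step 2 — sample covariance S[i,j] = (1/(n-1)) · Σ_k (x_{k,i} - mean_i) · (x_{k,j} - mean_j), with n-1 = 3.
  S[A,A] = ((0.5)·(0.5) + (0.5)·(0.5) + (-1.5)·(-1.5) + (0.5)·(0.5)) / 3 = 3/3 = 1
  S[A,B] = ((0.5)·(0.5) + (0.5)·(-1.5) + (-1.5)·(0.5) + (0.5)·(0.5)) / 3 = -1/3 = -0.3333
  S[B,B] = ((0.5)·(0.5) + (-1.5)·(-1.5) + (0.5)·(0.5) + (0.5)·(0.5)) / 3 = 3/3 = 1

S is symmetric (S[j,i] = S[i,j]). Assembling:

S = [[1, -0.3333],
 [-0.3333, 1]]


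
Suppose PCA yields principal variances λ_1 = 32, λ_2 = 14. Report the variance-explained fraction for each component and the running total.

Step 1 — total variance = trace(Sigma) = Σ λ_i = 32 + 14 = 46.

Step 2 — fraction explained by component i = λ_i / Σ λ:
  PC1: 32/46 = 0.6957
  PC2: 14/46 = 0.3043

Step 3 — cumulative fraction after k components = (λ_1 + ... + λ_k) / Σ λ:
  k = 1: 32/46 = 0.6957
  k = 2: (32 + 14)/46 = 46/46 = 1

Summary (fraction, with percent):

explained: PC1 0.6957 (69.57%), PC2 0.3043 (30.43%);  cumulative: 0.6957, 1


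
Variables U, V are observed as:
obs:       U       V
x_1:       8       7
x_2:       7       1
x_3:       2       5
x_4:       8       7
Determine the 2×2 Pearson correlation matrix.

Step 1 — column means:
  mean(U) = (8 + 7 + 2 + 8) / 4 = 25/4 = 6.25
  mean(V) = (7 + 1 + 5 + 7) / 4 = 20/4 = 5

Step 2 — sample variances and covariances s[i,j] = (1/(n-1)) · Σ_k (x_{k,i} - mean_i) · (x_{k,j} - mean_j), with n-1 = 3:
  s[U,U] = ((1.75)·(1.75) + (0.75)·(0.75) + (-4.25)·(-4.25) + (1.75)·(1.75)) / 3 = 24.75/3 = 8.25
  s[U,V] = ((1.75)·(2) + (0.75)·(-4) + (-4.25)·(0) + (1.75)·(2)) / 3 = 4/3 = 1.3333
  s[V,V] = ((2)·(2) + (-4)·(-4) + (0)·(0) + (2)·(2)) / 3 = 24/3 = 8
  Sample standard deviations s_i = √(s[i,i]):
  s(U) = √(8.25) = 2.8723
  s(V) = √(8) = 2.8284

Step 3 — r_{ij} = s_{ij} / (s_i · s_j):
  r[U,U] = 1 (diagonal).
  r[U,V] = 1.3333 / (2.8723 · 2.8284) = 1.3333 / 8.124 = 0.1641
  r[V,V] = 1 (diagonal).

R is symmetric with unit diagonal. Assembling:

R = [[1, 0.1641],
 [0.1641, 1]]


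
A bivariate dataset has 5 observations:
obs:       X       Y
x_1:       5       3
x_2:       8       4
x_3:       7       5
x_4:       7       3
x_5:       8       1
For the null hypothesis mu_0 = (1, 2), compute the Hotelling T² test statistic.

Step 1 — sample mean vector:
  mean(X) = (5 + 8 + 7 + 7 + 8) / 5 = 35/5 = 7
  mean(Y) = (3 + 4 + 5 + 3 + 1) / 5 = 16/5 = 3.2
  x̄ = (7, 3.2),  deviation x̄ - mu_0 = (7, 3.2) - (1, 2) = (6, 1.2).

Step 2 — sample covariance matrix, S[i,j] = (1/(n-1)) · Σ_k (x_{k,i} - mean_i) · (x_{k,j} - mean_j), divisor n-1 = 4:
  S[X,X] = ((-2)·(-2) + (1)·(1) + (0)·(0) + (0)·(0) + (1)·(1)) / 4 = 6/4 = 1.5
  S[X,Y] = ((-2)·(-0.2) + (1)·(0.8) + (0)·(1.8) + (0)·(-0.2) + (1)·(-2.2)) / 4 = -1/4 = -0.25
  S[Y,Y] = ((-0.2)·(-0.2) + (0.8)·(0.8) + (1.8)·(1.8) + (-0.2)·(-0.2) + (-2.2)·(-2.2)) / 4 = 8.8/4 = 2.2
  S = [[1.5, -0.25],
 [-0.25, 2.2]].

Step 3 — invert S. det(S) = 1.5·2.2 - (-0.25)² = 3.2375.
  S^{-1} = (1/det) · [[d, -b], [-b, a]] = [[0.6795, 0.0772],
 [0.0772, 0.4633]].

Step 4 — quadratic form (x̄ - mu_0)^T · S^{-1} · (x̄ - mu_0):
  S^{-1} · (x̄ - mu_0) = (4.1699, 1.0193),
  (x̄ - mu_0)^T · [...] = (6)·(4.1699) + (1.2)·(1.0193) = 26.2425.

Step 5 — scale by n: T² = 5 · 26.2425 = 131.2124.

T² ≈ 131.2124
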